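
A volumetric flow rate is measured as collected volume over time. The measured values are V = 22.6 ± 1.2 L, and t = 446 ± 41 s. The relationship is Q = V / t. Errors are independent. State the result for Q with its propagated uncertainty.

0.0507 ± 0.00538 L/s

Products/powers → add relative errors in quadrature, weighted by exponent:
  (1·δV/V)² = (1×0.0531)² = 0.00282;  (-1·δt/t)² = (-1×0.0919)² = 0.00845
δQ/Q = √(0.0113) = 0.106
Q = 0.0507 L/s, so δQ = 0.106 × 0.0507 = 0.00538 L/s.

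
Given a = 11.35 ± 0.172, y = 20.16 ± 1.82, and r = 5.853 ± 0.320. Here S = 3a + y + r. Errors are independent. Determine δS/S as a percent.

3.19%

Sums and differences: (δS)² = Σ (cᵢ δxᵢ)².
  (3·δa)² = 0.266;  (δy)² = 3.31;  (δr)² = 0.102
δS = √(3.68) = 1.92
S = 60.06, so δS/S = 1.92/60.06 = 0.0319.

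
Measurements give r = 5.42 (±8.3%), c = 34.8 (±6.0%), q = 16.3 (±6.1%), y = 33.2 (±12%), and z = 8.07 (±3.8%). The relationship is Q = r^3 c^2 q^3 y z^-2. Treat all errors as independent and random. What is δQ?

1.54e+08

Q is a product of powers, so relative uncertainties combine in quadrature:
  (3·δr/r)² = (3×0.0830)² = 0.0620;  (2·δc/c)² = (2×0.0600)² = 0.0144;  (3·δq/q)² = (3×0.0610)² = 0.0335;  (1·δy/y)² = (1×0.120)² = 0.0144;  (-2·δz/z)² = (-2×0.0380)² = 0.00578
δQ/Q = √(0.130) = 0.361
Q = 4.26e+08, so δQ = 0.361 × 4.26e+08 = 1.54e+08.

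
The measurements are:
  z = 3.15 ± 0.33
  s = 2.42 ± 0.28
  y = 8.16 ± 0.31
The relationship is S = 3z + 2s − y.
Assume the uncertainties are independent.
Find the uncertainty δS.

1.18

Each term contributes (cᵢ δxᵢ)² to (δS)²:
  (3·δz)² = 0.980;  (2·δs)² = 0.314;  (δy)² = 0.0961
δS = √(1.39) = 1.18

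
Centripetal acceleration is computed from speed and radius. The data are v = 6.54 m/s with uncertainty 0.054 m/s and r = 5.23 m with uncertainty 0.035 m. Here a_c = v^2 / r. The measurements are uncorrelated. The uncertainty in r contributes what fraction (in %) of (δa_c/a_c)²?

(δa_c/a_c)² = (2·δv/v)² + (-1·δr/r)²
  v term: (2×0.00826)² = 0.000273
  r term: (-1×0.00669)² = 4.48e-05
Total = 0.000317. Share from r = 4.48e-05/0.000317 = 0.141.

14.1%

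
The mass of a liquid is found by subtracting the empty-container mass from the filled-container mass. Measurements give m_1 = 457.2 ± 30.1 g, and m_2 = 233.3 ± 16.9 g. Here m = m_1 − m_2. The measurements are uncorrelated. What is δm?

Sums and differences: (δm)² = Σ (cᵢ δxᵢ)².
  (δm_1)² = 906;  (δm_2)² = 286
δm = √(1190) = 34.5 g

34.5 g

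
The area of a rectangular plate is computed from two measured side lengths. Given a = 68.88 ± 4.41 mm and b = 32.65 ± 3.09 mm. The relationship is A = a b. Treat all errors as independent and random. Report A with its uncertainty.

Products/powers → add relative errors in quadrature, weighted by exponent:
  (1·δa/a)² = (1×0.0640)² = 0.00410;  (1·δb/b)² = (1×0.0946)² = 0.00896
δA/A = √(0.0131) = 0.114
A = 2249 mm^2, so δA = 0.114 × 2249 = 257 mm^2.

2249 ± 257 mm^2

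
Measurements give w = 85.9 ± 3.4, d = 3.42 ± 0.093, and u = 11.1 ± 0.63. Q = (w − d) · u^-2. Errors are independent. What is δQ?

Let h = w − d = 82.5. δh = √(δw² + δd²) = √(11.6 + 0.00865) = 3.40, so δh/h = 0.0412.
Q is then a monomial in h, u:
δQ/Q = √((δh/h)² + (-2·δu/u)²) = √(0.00170 + 0.0129) = 0.121
Q = 0.669, so δQ = 0.121 × 0.669 = 0.0808.

0.0808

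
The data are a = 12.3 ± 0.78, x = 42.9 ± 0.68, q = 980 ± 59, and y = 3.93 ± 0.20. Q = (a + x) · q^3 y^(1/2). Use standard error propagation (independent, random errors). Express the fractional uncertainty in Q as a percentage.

Let u = a + x = 55.2. δu = √(δa² + δx²) = √(0.608 + 0.462) = 1.03, so δu/u = 0.0187.
Q is then a monomial in u, q, y:
δQ/Q = √((δu/u)² + (3·δq/q)² + (½·δy/y)²) = √(0.000351 + 0.0326 + 0.000647) = 0.183

18.3%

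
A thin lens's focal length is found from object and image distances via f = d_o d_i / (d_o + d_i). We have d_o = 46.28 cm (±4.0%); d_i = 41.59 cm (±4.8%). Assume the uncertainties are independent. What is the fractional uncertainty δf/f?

0.0316

∂f/∂d_o = (d_i/(d_o+d_i))² = 0.224;  ∂f/∂d_i = (d_o/(d_o+d_i))² = 0.277
δf = √((∂f/∂d_o · δd_o)² + (∂f/∂d_i · δd_i)²) = √(0.172 + 0.307) = 0.692 cm
f = 21.90 cm, so δf/f = 0.692/21.90 = 0.0316.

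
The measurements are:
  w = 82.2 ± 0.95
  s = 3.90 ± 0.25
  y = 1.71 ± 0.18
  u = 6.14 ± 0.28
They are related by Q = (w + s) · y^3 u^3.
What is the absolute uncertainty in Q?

Let h = w + s = 86.1. δh = √(δw² + δs²) = √(0.902 + 0.0625) = 0.982, so δh/h = 0.0114.
Q is then a monomial in h, y, u:
δQ/Q = √((δh/h)² + (3·δy/y)² + (3·δu/u)²) = √(0.000130 + 0.0997 + 0.0187) = 0.344
Q = 99700, so δQ = 0.344 × 99700 = 34300.

34300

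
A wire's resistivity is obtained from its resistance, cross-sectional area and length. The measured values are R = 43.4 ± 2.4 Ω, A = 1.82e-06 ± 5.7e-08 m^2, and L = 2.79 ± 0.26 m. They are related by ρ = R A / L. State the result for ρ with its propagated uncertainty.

For a monomial ρ ∝ R, A, L^-1, fractional errors add in quadrature:
  (1·δR/R)² = (1×0.0553)² = 0.00306;  (1·δA/A)² = (1×0.0313)² = 0.000981;  (-1·δL/L)² = (-1×0.0932)² = 0.00868
δρ/ρ = √(0.0127) = 0.113
ρ = 2.83e-05 Ω·m, so δρ = 0.113 × 2.83e-05 = 3.19e-06 Ω·m.

(2.83 ± 0.319) × 10^-5 Ω·m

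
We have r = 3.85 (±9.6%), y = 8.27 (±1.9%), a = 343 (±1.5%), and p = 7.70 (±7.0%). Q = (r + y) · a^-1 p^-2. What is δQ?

8.62e-05

Let u = r + y = 12.1. δu = √(δr² + δy²) = √(0.137 + 0.0247) = 0.402, so δu/u = 0.0331.
Q is then a monomial in u, a, p:
δQ/Q = √((δu/u)² + (-1·δa/a)² + (-2·δp/p)²) = √(0.00110 + 0.000225 + 0.0196) = 0.145
Q = 0.000596, so δQ = 0.145 × 0.000596 = 8.62e-05.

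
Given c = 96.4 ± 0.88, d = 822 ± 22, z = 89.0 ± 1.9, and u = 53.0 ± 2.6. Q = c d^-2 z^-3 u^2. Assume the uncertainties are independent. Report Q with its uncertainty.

(5.68 ± 0.734) × 10^-7

For a monomial Q ∝ c, d^-2, z^-3, u^2, fractional errors add in quadrature:
  (1·δc/c)² = (1×0.00913)² = 8.33e-05;  (-2·δd/d)² = (-2×0.0268)² = 0.00287;  (-3·δz/z)² = (-3×0.0213)² = 0.00410;  (2·δu/u)² = (2×0.0491)² = 0.00963
δQ/Q = √(0.0167) = 0.129
Q = 5.68e-07, so δQ = 0.129 × 5.68e-07 = 7.34e-08.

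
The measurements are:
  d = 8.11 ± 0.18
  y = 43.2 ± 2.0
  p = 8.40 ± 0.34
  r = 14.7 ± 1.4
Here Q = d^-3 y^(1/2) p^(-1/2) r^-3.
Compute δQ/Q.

Since Q is a product/quotient, work with relative uncertainties:
  (-3·δd/d)² = (-3×0.0222)² = 0.00443;  (½·δy/y)² = (0.5×0.0463)² = 0.000536;  (−½·δp/p)² = (-0.5×0.0405)² = 0.000410;  (-3·δr/r)² = (-3×0.0952)² = 0.0816
δQ/Q = √(0.0870) = 0.295

0.295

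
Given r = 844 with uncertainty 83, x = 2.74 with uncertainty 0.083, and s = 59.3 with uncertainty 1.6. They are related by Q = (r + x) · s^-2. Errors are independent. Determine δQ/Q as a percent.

Let u = r + x = 847. δu = √(δr² + δx²) = √(6890 + 0.00689) = 83.0, so δu/u = 0.0980.
Q is then a monomial in u, s:
δQ/Q = √((δu/u)² + (-2·δs/s)²) = √(0.00961 + 0.00291) = 0.112

11.2%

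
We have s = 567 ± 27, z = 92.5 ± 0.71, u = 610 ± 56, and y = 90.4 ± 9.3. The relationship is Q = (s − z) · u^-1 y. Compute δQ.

10.5

Let w = s − z = 474. δw = √(δs² + δz²) = √(729 + 0.504) = 27.0, so δw/w = 0.0569.
Q is then a monomial in w, u, y:
δQ/Q = √((δw/w)² + (-1·δu/u)² + (1·δy/y)²) = √(0.00324 + 0.00843 + 0.0106) = 0.149
Q = 70.3, so δQ = 0.149 × 70.3 = 10.5.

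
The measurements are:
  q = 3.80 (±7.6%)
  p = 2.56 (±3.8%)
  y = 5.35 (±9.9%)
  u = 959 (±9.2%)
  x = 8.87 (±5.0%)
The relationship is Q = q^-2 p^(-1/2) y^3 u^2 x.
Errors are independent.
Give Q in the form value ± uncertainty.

Products/powers → add relative errors in quadrature, weighted by exponent:
  (-2·δq/q)² = (-2×0.0760)² = 0.0231;  (−½·δp/p)² = (-0.5×0.0380)² = 0.000361;  (3·δy/y)² = (3×0.0990)² = 0.0882;  (2·δu/u)² = (2×0.0920)² = 0.0339;  (1·δx/x)² = (1×0.0500)² = 0.00250
δQ/Q = √(0.148) = 0.385
Q = 5.41e+07, so δQ = 0.385 × 5.41e+07 = 2.08e+07.

(5.41 ± 2.08) × 10^7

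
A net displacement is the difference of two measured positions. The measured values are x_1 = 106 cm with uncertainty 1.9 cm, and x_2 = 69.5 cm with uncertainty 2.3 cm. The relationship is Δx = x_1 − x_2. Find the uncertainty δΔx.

For a sum/difference, combine absolute errors in quadrature:
  (δx_1)² = 3.61;  (δx_2)² = 5.29
δΔx = √(8.90) = 2.98 cm

2.98 cm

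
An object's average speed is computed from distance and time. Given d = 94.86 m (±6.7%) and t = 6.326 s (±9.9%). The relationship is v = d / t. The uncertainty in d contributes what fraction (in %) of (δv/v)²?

(δv/v)² = (1·δd/d)² + (-1·δt/t)²
  d term: (1×0.0670)² = 0.00449
  t term: (-1×0.0990)² = 0.00980
Total = 0.0143. Share from d = 0.00449/0.0143 = 0.314.

31.4%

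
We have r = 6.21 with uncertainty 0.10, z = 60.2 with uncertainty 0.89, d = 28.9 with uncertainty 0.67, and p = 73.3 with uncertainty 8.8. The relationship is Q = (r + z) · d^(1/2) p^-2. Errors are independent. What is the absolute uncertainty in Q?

Let u = r + z = 66.4. δu = √(δr² + δz²) = √(0.0100 + 0.792) = 0.896, so δu/u = 0.0135.
Q is then a monomial in u, d, p:
δQ/Q = √((δu/u)² + (½·δd/d)² + (-2·δp/p)²) = √(0.000182 + 0.000134 + 0.0577) = 0.241
Q = 0.0664, so δQ = 0.241 × 0.0664 = 0.0160.

0.0160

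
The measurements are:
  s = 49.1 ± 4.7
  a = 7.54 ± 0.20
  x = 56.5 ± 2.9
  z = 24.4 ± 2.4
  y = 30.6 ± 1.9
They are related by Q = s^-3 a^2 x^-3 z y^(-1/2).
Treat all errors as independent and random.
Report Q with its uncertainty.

Products/powers → add relative errors in quadrature, weighted by exponent:
  (-3·δs/s)² = (-3×0.0957)² = 0.0825;  (2·δa/a)² = (2×0.0265)² = 0.00281;  (-3·δx/x)² = (-3×0.0513)² = 0.0237;  (1·δz/z)² = (1×0.0984)² = 0.00967;  (−½·δy/y)² = (-0.5×0.0621)² = 0.000964
δQ/Q = √(0.120) = 0.346
Q = 1.17e-08, so δQ = 0.346 × 1.17e-08 = 4.06e-09.

(1.17 ± 0.406) × 10^-8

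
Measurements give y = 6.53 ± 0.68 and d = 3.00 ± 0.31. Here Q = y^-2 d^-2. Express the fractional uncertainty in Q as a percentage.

Each factor contributes (exponent × relative error)² to (δQ/Q)²:
  (-2·δy/y)² = (-2×0.104)² = 0.0434;  (-2·δd/d)² = (-2×0.103)² = 0.0427
δQ/Q = √(0.0861) = 0.293

29.3%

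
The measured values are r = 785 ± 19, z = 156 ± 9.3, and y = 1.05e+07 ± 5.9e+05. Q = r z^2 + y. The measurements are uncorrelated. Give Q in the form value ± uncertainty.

Let p = r·z^2 = 1.91e+07. δp/p = √((1·δr/r)² + (2·δz/z)²) = √(0.000586 + 0.0142) = 0.122, so δp = 2.32e+06.
Q = p + y: δQ = √(δp² + δy²) = √(5.4e+12 + 3.48e+11) = 2.4e+06
Q = 2.96e+07.

(2.96 ± 0.240) × 10^7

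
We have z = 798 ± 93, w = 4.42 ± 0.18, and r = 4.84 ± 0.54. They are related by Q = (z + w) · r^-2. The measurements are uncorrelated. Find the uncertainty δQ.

8.61

Let u = z + w = 802. δu = √(δz² + δw²) = √(8650 + 0.0324) = 93.0, so δu/u = 0.116.
Q is then a monomial in u, r:
δQ/Q = √((δu/u)² + (-2·δr/r)²) = √(0.0134 + 0.0498) = 0.251
Q = 34.3, so δQ = 0.251 × 34.3 = 8.61.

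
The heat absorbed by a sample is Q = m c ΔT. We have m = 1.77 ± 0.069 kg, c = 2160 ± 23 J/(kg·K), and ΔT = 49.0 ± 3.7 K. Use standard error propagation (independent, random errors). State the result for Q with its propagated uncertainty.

(1.87 ± 0.160) × 10^5 J

Relative error in a monomial: (δQ/Q)² = Σ (nᵢ · δxᵢ/xᵢ)².
  (1·δm/m)² = (1×0.0390)² = 0.00152;  (1·δc/c)² = (1×0.0106)² = 0.000113;  (1·δΔT/ΔT)² = (1×0.0755)² = 0.00570
δQ/Q = √(0.00733) = 0.0856
Q = 1.87e+05 J, so δQ = 0.0856 × 1.87e+05 = 16000 J.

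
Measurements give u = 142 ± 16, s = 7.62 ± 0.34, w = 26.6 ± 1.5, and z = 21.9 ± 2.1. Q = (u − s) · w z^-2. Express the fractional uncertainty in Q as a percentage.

23.3%

Let h = u − s = 134. δh = √(δu² + δs²) = √(256 + 0.116) = 16.0, so δh/h = 0.119.
Q is then a monomial in h, w, z:
δQ/Q = √((δh/h)² + (1·δw/w)² + (-2·δz/z)²) = √(0.0142 + 0.00318 + 0.0368) = 0.233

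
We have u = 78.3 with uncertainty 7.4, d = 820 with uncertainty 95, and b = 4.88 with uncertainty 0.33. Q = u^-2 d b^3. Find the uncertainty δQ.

Products/powers → add relative errors in quadrature, weighted by exponent:
  (-2·δu/u)² = (-2×0.0945)² = 0.0357;  (1·δd/d)² = (1×0.116)² = 0.0134;  (3·δb/b)² = (3×0.0676)² = 0.0412
δQ/Q = √(0.0903) = 0.301
Q = 15.5, so δQ = 0.301 × 15.5 = 4.67.

4.67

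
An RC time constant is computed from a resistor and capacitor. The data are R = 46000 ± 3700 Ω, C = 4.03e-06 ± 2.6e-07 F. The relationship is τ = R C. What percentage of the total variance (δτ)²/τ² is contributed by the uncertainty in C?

39.1%

(δτ/τ)² = (1·δR/R)² + (1·δC/C)²
  R term: (1×0.0804)² = 0.00647
  C term: (1×0.0645)² = 0.00416
Total = 0.0106. Share from C = 0.00416/0.0106 = 0.391.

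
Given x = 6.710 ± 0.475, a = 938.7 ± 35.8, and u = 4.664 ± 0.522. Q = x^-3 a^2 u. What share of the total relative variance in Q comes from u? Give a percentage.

(δQ/Q)² = (-3·δx/x)² + (2·δa/a)² + (1·δu/u)²
  x term: (-3×0.0708)² = 0.0451
  a term: (2×0.0381)² = 0.00582
  u term: (1×0.112)² = 0.0125
Total = 0.0634. Share from u = 0.0125/0.0634 = 0.197.

19.7%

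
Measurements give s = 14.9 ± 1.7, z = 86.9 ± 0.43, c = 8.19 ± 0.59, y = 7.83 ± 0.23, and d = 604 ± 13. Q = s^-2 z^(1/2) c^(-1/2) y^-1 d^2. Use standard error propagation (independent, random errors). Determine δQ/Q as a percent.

Q is a product of powers, so relative uncertainties combine in quadrature:
  (-2·δs/s)² = (-2×0.114)² = 0.0521;  (½·δz/z)² = (0.5×0.00495)² = 6.12e-06;  (−½·δc/c)² = (-0.5×0.0720)² = 0.00130;  (-1·δy/y)² = (-1×0.0294)² = 0.000863;  (2·δd/d)² = (2×0.0215)² = 0.00185
δQ/Q = √(0.0561) = 0.237

23.7%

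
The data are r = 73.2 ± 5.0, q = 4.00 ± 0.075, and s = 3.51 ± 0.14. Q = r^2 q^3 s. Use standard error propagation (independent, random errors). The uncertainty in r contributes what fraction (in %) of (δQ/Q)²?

79.7%

(δQ/Q)² = (2·δr/r)² + (3·δq/q)² + (1·δs/s)²
  r term: (2×0.0683)² = 0.0187
  q term: (3×0.0187)² = 0.00316
  s term: (1×0.0399)² = 0.00159
Total = 0.0234. Share from r = 0.0187/0.0234 = 0.797.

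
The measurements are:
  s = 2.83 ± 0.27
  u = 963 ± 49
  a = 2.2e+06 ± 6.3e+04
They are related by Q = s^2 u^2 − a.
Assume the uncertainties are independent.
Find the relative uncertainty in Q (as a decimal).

Let p = s^2·u^2 = 7.43e+06. δp/p = √((2·δs/s)² + (2·δu/u)²) = √(0.0364 + 0.0104) = 0.216, so δp = 1.61e+06.
Q = p − a: δQ = √(δp² + δa²) = √(2.58e+12 + 3.97e+09) = 1.61e+06
Q = 5.23e+06, so δQ/Q = 1.61e+06/5.23e+06 = 0.308.

0.308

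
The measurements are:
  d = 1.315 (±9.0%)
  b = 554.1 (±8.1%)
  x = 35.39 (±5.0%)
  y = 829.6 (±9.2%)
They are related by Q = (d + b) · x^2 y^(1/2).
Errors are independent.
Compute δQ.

Let u = d + b = 555.4. δu = √(δd² + δb²) = √(0.0140 + 2010) = 44.9, so δu/u = 0.0808.
Q is then a monomial in u, x, y:
δQ/Q = √((δu/u)² + (2·δx/x)² + (½·δy/y)²) = √(0.00653 + 0.0100 + 0.00212) = 0.137
Q = 2.004e+07, so δQ = 0.137 × 2.004e+07 = 2.74e+06.

2.74e+06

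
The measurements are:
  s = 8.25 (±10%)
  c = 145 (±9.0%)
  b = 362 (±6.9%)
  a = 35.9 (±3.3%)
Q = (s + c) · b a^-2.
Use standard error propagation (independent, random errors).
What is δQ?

Let u = s + c = 153. δu = √(δs² + δc²) = √(0.681 + 170) = 13.1, so δu/u = 0.0853.
Q is then a monomial in u, b, a:
δQ/Q = √((δu/u)² + (1·δb/b)² + (-2·δa/a)²) = √(0.00728 + 0.00476 + 0.00436) = 0.128
Q = 43.0, so δQ = 0.128 × 43.0 = 5.51.

5.51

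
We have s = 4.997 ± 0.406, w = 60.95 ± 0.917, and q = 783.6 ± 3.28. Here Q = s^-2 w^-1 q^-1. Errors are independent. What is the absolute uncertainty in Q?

1.37e-07

Relative error in a monomial: (δQ/Q)² = Σ (nᵢ · δxᵢ/xᵢ)².
  (-2·δs/s)² = (-2×0.0812)² = 0.0264;  (-1·δw/w)² = (-1×0.0150)² = 0.000226;  (-1·δq/q)² = (-1×0.00419)² = 1.75e-05
δQ/Q = √(0.0266) = 0.163
Q = 8.385e-07, so δQ = 0.163 × 8.385e-07 = 1.37e-07.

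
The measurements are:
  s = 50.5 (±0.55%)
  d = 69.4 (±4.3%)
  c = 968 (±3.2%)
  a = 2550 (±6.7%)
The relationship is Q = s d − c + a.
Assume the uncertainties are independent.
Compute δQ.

231

Let p = s·d = 3500. δp/p = √((1·δs/s)² + (1·δd/d)²) = √(3.03e-05 + 0.00185) = 0.0434, so δp = 152.
Q = p − c + a: δQ = √(δp² + δc² + δa²) = √(23100 + 960 + 29200) = 231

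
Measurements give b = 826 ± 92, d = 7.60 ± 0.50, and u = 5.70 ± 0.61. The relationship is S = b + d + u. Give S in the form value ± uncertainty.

S is a linear combination, so absolute uncertainties add in quadrature:
  (δb)² = 8460;  (δd)² = 0.250;  (δu)² = 0.372
δS = √(8460) = 92.0
S = 839.

839 ± 92.0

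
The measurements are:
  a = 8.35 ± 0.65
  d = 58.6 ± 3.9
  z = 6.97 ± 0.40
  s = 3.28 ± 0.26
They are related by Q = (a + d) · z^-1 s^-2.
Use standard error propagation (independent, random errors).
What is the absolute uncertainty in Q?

0.160

Let u = a + d = 67.0. δu = √(δa² + δd²) = √(0.423 + 15.2) = 3.95, so δu/u = 0.0591.
Q is then a monomial in u, z, s:
δQ/Q = √((δu/u)² + (-1·δz/z)² + (-2·δs/s)²) = √(0.00349 + 0.00329 + 0.0251) = 0.179
Q = 0.893, so δQ = 0.179 × 0.893 = 0.160.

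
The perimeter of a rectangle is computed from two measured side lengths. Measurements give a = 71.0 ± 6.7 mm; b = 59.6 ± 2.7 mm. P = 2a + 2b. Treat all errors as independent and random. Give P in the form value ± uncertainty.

Each term contributes (cᵢ δxᵢ)² to (δP)²:
  (2·δa)² = 180;  (2·δb)² = 29.2
δP = √(209) = 14.4 mm
P = 261 mm.

261 ± 14.4 mm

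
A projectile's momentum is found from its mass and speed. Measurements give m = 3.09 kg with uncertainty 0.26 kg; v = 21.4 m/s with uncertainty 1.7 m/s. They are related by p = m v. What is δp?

Since p is a product/quotient, work with relative uncertainties:
  (1·δm/m)² = (1×0.0841)² = 0.00708;  (1·δv/v)² = (1×0.0794)² = 0.00631
δp/p = √(0.0134) = 0.116
p = 66.1 kg·m/s, so δp = 0.116 × 66.1 = 7.65 kg·m/s.

7.65 kg·m/s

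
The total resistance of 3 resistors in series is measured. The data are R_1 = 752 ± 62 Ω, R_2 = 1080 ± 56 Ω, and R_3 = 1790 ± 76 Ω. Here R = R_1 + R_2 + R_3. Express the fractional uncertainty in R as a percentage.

For a sum/difference, combine absolute errors in quadrature:
  (δR_1)² = 3840;  (δR_2)² = 3140;  (δR_3)² = 5780
δR = √(12800) = 113 Ω
R = 3620 Ω, so δR/R = 113/3620 = 0.0312.

3.12%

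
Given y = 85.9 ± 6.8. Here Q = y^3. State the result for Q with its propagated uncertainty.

Since Q is a product/quotient, work with relative uncertainties:
  (3·δy/y)² = (3×0.0792)² = 0.0564
δQ/Q = √(0.0564) = 0.237
Q = 6.34e+05, so δQ = 0.237 × 6.34e+05 = 1.51e+05.

(6.34 ± 1.51) × 10^5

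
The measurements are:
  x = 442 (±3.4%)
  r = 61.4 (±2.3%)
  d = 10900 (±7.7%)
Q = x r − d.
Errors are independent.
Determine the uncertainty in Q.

Let p = x·r = 27100. δp/p = √((1·δx/x)² + (1·δr/r)²) = √(0.00116 + 0.000529) = 0.0410, so δp = 1110.
Q = p − d: δQ = √(δp² + δd²) = √(1.24e+06 + 7.04e+05) = 1390

1390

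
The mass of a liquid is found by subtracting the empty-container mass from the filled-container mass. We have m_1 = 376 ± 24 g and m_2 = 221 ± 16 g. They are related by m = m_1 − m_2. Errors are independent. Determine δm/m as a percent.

For a sum/difference, combine absolute errors in quadrature:
  (δm_1)² = 576;  (δm_2)² = 256
δm = √(832) = 28.8 g
m = 155 g, so δm/m = 28.8/155 = 0.186.

18.6%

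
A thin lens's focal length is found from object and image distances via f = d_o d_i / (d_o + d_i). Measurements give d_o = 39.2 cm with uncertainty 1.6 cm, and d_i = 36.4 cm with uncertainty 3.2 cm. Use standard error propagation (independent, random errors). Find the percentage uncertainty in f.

4.96%

∂f/∂d_o = (d_i/(d_o+d_i))² = 0.232;  ∂f/∂d_i = (d_o/(d_o+d_i))² = 0.269
δf = √((∂f/∂d_o · δd_o)² + (∂f/∂d_i · δd_i)²) = √(0.138 + 0.740) = 0.937 cm
f = 18.9 cm, so δf/f = 0.937/18.9 = 0.0496.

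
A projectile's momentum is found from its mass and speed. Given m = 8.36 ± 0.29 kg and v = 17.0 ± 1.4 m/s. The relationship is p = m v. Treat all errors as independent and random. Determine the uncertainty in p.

For a monomial p ∝ m, v, fractional errors add in quadrature:
  (1·δm/m)² = (1×0.0347)² = 0.00120;  (1·δv/v)² = (1×0.0824)² = 0.00678
δp/p = √(0.00799) = 0.0894
p = 142 kg·m/s, so δp = 0.0894 × 142 = 12.7 kg·m/s.

12.7 kg·m/s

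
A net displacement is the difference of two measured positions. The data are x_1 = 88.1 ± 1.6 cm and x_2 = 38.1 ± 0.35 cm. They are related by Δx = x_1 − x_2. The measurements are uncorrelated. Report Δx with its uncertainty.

Absolute uncertainties add in quadrature for a linear combination:
  (δx_1)² = 2.56;  (δx_2)² = 0.122
δΔx = √(2.68) = 1.64 cm
Δx = 50.0 cm.

50.0 ± 1.64 cm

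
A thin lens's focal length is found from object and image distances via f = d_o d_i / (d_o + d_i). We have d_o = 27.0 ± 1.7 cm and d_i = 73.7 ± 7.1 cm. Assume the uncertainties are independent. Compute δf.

∂f/∂d_o = (d_i/(d_o+d_i))² = 0.536;  ∂f/∂d_i = (d_o/(d_o+d_i))² = 0.0719
δf = √((∂f/∂d_o · δd_o)² + (∂f/∂d_i · δd_i)²) = √(0.829 + 0.261) = 1.04 cm

1.04 cm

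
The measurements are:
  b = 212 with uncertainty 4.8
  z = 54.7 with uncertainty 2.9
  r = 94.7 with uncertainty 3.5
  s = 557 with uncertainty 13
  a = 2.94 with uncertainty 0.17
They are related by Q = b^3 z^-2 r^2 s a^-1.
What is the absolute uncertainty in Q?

8.59e+08

Since Q is a product/quotient, work with relative uncertainties:
  (3·δb/b)² = (3×0.0226)² = 0.00461;  (-2·δz/z)² = (-2×0.0530)² = 0.0112;  (2·δr/r)² = (2×0.0370)² = 0.00546;  (1·δs/s)² = (1×0.0233)² = 0.000545;  (-1·δa/a)² = (-1×0.0578)² = 0.00334
δQ/Q = √(0.0252) = 0.159
Q = 5.41e+09, so δQ = 0.159 × 5.41e+09 = 8.59e+08.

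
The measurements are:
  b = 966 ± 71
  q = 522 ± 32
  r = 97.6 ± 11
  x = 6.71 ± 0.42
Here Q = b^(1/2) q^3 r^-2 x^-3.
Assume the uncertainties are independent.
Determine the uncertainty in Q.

Products/powers → add relative errors in quadrature, weighted by exponent:
  (½·δb/b)² = (0.5×0.0735)² = 0.00135;  (3·δq/q)² = (3×0.0613)² = 0.0338;  (-2·δr/r)² = (-2×0.113)² = 0.0508;  (-3·δx/x)² = (-3×0.0626)² = 0.0353
δQ/Q = √(0.121) = 0.348
Q = 1540, so δQ = 0.348 × 1540 = 535.

535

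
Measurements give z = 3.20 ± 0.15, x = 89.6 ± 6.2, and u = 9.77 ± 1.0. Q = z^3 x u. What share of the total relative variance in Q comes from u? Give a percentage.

(δQ/Q)² = (3·δz/z)² + (1·δx/x)² + (1·δu/u)²
  z term: (3×0.0469)² = 0.0198
  x term: (1×0.0692)² = 0.00479
  u term: (1×0.102)² = 0.0105
Total = 0.0350. Share from u = 0.0105/0.0350 = 0.299.

29.9%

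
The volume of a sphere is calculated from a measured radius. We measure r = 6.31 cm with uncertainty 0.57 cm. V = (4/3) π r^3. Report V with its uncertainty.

V ∝ r^3, so δV/V = |3| · δr/r = 3 × 0.0903 = 0.271.
V = 1050 cm^3, so δV = 0.271 × 1050 = 285 cm^3.

1050 ± 285 cm^3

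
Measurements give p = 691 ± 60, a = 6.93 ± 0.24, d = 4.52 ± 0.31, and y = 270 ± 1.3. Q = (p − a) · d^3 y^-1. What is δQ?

Let u = p − a = 684. δu = √(δp² + δa²) = √(3600 + 0.0576) = 60.0, so δu/u = 0.0877.
Q is then a monomial in u, d, y:
δQ/Q = √((δu/u)² + (3·δd/d)² + (-1·δy/y)²) = √(0.00769 + 0.0423 + 2.32e-05) = 0.224
Q = 234, so δQ = 0.224 × 234 = 52.3.

52.3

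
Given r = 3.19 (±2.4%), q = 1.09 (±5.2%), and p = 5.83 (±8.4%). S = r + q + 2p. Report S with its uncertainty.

15.9 ± 0.984

S is a linear combination, so absolute uncertainties add in quadrature:
  (δr)² = 0.00586;  (δq)² = 0.00321;  (2·δp)² = 0.959
δS = √(0.968) = 0.984
S = 15.9.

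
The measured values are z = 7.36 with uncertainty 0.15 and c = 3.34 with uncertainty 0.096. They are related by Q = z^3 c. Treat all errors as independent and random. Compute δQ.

For a monomial Q ∝ z^3, c, fractional errors add in quadrature:
  (3·δz/z)² = (3×0.0204)² = 0.00374;  (1·δc/c)² = (1×0.0287)² = 0.000826
δQ/Q = √(0.00456) = 0.0676
Q = 1330, so δQ = 0.0676 × 1330 = 90.0.

90.0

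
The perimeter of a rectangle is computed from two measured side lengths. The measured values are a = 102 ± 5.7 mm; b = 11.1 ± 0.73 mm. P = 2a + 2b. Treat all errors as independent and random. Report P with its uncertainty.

Sums and differences: (δP)² = Σ (cᵢ δxᵢ)².
  (2·δa)² = 130;  (2·δb)² = 2.13
δP = √(132) = 11.5 mm
P = 226 mm.

226 ± 11.5 mm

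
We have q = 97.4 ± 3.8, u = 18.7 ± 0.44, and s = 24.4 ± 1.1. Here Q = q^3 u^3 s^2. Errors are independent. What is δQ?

Since Q is a product/quotient, work with relative uncertainties:
  (3·δq/q)² = (3×0.0390)² = 0.0137;  (3·δu/u)² = (3×0.0235)² = 0.00498;  (2·δs/s)² = (2×0.0451)² = 0.00813
δQ/Q = √(0.0268) = 0.164
Q = 3.6e+12, so δQ = 0.164 × 3.6e+12 = 5.89e+11.

5.89e+11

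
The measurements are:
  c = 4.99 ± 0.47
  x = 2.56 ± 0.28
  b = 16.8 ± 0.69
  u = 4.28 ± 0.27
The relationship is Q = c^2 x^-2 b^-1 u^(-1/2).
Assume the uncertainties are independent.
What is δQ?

0.0321

Relative error in a monomial: (δQ/Q)² = Σ (nᵢ · δxᵢ/xᵢ)².
  (2·δc/c)² = (2×0.0942)² = 0.0355;  (-2·δx/x)² = (-2×0.109)² = 0.0479;  (-1·δb/b)² = (-1×0.0411)² = 0.00169;  (−½·δu/u)² = (-0.5×0.0631)² = 0.000995
δQ/Q = √(0.0860) = 0.293
Q = 0.109, so δQ = 0.293 × 0.109 = 0.0321.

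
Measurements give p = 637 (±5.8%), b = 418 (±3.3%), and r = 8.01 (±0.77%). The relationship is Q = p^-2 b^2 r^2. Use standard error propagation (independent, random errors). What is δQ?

3.71

Products/powers → add relative errors in quadrature, weighted by exponent:
  (-2·δp/p)² = (-2×0.0580)² = 0.0135;  (2·δb/b)² = (2×0.0330)² = 0.00436;  (2·δr/r)² = (2×0.00770)² = 0.000237
δQ/Q = √(0.0180) = 0.134
Q = 27.6, so δQ = 0.134 × 27.6 = 3.71.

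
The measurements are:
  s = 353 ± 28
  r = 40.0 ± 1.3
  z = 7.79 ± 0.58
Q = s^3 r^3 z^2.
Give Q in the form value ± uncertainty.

(1.71 ± 0.508) × 10^14

For a monomial Q ∝ s^3, r^3, z^2, fractional errors add in quadrature:
  (3·δs/s)² = (3×0.0793)² = 0.0566;  (3·δr/r)² = (3×0.0325)² = 0.00951;  (2·δz/z)² = (2×0.0745)² = 0.0222
δQ/Q = √(0.0883) = 0.297
Q = 1.71e+14, so δQ = 0.297 × 1.71e+14 = 5.08e+13.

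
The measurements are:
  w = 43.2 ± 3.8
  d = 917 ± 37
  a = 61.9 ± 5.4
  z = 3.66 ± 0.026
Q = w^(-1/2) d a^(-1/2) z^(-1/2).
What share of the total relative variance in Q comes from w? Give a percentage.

(δQ/Q)² = (−½·δw/w)² + (1·δd/d)² + (−½·δa/a)² + (−½·δz/z)²
  w term: (-0.5×0.0880)² = 0.00193
  d term: (1×0.0403)² = 0.00163
  a term: (-0.5×0.0872)² = 0.00190
  z term: (-0.5×0.00710)² = 1.26e-05
Total = 0.00548. Share from w = 0.00193/0.00548 = 0.353.

35.3%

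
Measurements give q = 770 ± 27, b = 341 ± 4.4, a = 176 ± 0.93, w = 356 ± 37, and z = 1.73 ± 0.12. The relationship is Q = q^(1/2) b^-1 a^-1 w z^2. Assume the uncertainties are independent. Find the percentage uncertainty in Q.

Q is a product of powers, so relative uncertainties combine in quadrature:
  (½·δq/q)² = (0.5×0.0351)² = 0.000307;  (-1·δb/b)² = (-1×0.0129)² = 0.000166;  (-1·δa/a)² = (-1×0.00528)² = 2.79e-05;  (1·δw/w)² = (1×0.104)² = 0.0108;  (2·δz/z)² = (2×0.0694)² = 0.0192
δQ/Q = √(0.0305) = 0.175

17.5%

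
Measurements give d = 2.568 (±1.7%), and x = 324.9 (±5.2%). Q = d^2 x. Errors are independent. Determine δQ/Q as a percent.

Q is a product of powers, so relative uncertainties combine in quadrature:
  (2·δd/d)² = (2×0.0170)² = 0.00116;  (1·δx/x)² = (1×0.0520)² = 0.00270
δQ/Q = √(0.00386) = 0.0621

6.21%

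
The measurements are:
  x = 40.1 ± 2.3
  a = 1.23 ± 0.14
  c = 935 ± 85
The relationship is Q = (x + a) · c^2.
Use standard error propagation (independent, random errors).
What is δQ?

Let u = x + a = 41.3. δu = √(δx² + δa²) = √(5.29 + 0.0196) = 2.30, so δu/u = 0.0558.
Q is then a monomial in u, c:
δQ/Q = √((δu/u)² + (2·δc/c)²) = √(0.00311 + 0.0331) = 0.190
Q = 3.61e+07, so δQ = 0.190 × 3.61e+07 = 6.87e+06.

6.87e+06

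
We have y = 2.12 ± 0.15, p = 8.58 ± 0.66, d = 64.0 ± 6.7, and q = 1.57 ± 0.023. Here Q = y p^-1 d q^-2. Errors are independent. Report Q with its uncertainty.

6.42 ± 0.967

Relative error in a monomial: (δQ/Q)² = Σ (nᵢ · δxᵢ/xᵢ)².
  (1·δy/y)² = (1×0.0708)² = 0.00501;  (-1·δp/p)² = (-1×0.0769)² = 0.00592;  (1·δd/d)² = (1×0.105)² = 0.0110;  (-2·δq/q)² = (-2×0.0146)² = 0.000858
δQ/Q = √(0.0227) = 0.151
Q = 6.42, so δQ = 0.151 × 6.42 = 0.967.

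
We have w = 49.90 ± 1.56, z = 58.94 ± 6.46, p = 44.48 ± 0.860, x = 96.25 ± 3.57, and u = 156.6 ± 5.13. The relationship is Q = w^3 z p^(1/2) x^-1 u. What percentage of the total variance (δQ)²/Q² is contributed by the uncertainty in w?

37.7%

(δQ/Q)² = (3·δw/w)² + (1·δz/z)² + (½·δp/p)² + (-1·δx/x)² + (1·δu/u)²
  w term: (3×0.0313)² = 0.00880
  z term: (1×0.110)² = 0.0120
  p term: (0.5×0.0193)² = 9.35e-05
  x term: (-1×0.0371)² = 0.00138
  u term: (1×0.0328)² = 0.00107
Total = 0.0234. Share from w = 0.00880/0.0234 = 0.377.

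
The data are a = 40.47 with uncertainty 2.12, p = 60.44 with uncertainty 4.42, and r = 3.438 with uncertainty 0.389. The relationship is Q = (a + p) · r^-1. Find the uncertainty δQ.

Let u = a + p = 100.9. δu = √(δa² + δp²) = √(4.49 + 19.5) = 4.90, so δu/u = 0.0486.
Q is then a monomial in u, r:
δQ/Q = √((δu/u)² + (-1·δr/r)²) = √(0.00236 + 0.0128) = 0.123
Q = 29.35, so δQ = 0.123 × 29.35 = 3.61.

3.61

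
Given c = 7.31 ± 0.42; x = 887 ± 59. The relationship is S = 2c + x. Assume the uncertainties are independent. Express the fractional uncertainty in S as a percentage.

6.54%

Sums and differences: (δS)² = Σ (cᵢ δxᵢ)².
  (2·δc)² = 0.706;  (δx)² = 3480
δS = √(3480) = 59.0
S = 902, so δS/S = 59.0/902 = 0.0654.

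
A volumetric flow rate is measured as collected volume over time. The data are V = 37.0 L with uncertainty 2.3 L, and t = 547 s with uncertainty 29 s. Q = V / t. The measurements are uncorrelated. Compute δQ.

0.00553 L/s

Each factor contributes (exponent × relative error)² to (δQ/Q)²:
  (1·δV/V)² = (1×0.0622)² = 0.00386;  (-1·δt/t)² = (-1×0.0530)² = 0.00281
δQ/Q = √(0.00667) = 0.0817
Q = 0.0676 L/s, so δQ = 0.0817 × 0.0676 = 0.00553 L/s.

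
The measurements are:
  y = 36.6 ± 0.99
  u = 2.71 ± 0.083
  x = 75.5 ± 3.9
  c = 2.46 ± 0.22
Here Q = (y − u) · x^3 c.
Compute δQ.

6.51e+06

Let w = y − u = 33.9. δw = √(δy² + δu²) = √(0.980 + 0.00689) = 0.993, so δw/w = 0.0293.
Q is then a monomial in w, x, c:
δQ/Q = √((δw/w)² + (3·δx/x)² + (1·δc/c)²) = √(0.000859 + 0.0240 + 0.00800) = 0.181
Q = 3.59e+07, so δQ = 0.181 × 3.59e+07 = 6.51e+06.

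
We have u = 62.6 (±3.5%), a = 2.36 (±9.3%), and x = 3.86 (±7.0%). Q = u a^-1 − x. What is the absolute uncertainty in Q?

2.65

Let p = u·a^-1 = 26.5. δp/p = √((1·δu/u)² + (-1·δa/a)²) = √(0.00123 + 0.00865) = 0.0994, so δp = 2.64.
Q = p − x: δQ = √(δp² + δx²) = √(6.95 + 0.0730) = 2.65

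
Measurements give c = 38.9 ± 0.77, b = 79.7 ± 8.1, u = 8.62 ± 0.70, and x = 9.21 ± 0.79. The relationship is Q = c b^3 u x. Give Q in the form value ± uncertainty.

Since Q is a product/quotient, work with relative uncertainties:
  (1·δc/c)² = (1×0.0198)² = 0.000392;  (3·δb/b)² = (3×0.102)² = 0.0930;  (1·δu/u)² = (1×0.0812)² = 0.00659;  (1·δx/x)² = (1×0.0858)² = 0.00736
δQ/Q = √(0.107) = 0.328
Q = 1.56e+09, so δQ = 0.328 × 1.56e+09 = 5.12e+08.

(1.56 ± 0.512) × 10^9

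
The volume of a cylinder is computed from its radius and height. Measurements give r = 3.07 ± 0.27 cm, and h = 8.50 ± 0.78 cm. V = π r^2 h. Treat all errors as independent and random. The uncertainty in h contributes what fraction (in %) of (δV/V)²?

21.4%

(δV/V)² = (2·δr/r)² + (1·δh/h)²
  r term: (2×0.0879)² = 0.0309
  h term: (1×0.0918)² = 0.00842
Total = 0.0394. Share from h = 0.00842/0.0394 = 0.214.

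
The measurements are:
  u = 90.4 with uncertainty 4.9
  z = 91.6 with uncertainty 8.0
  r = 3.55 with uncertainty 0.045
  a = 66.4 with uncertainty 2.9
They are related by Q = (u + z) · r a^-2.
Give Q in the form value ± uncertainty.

Let w = u + z = 182. δw = √(δu² + δz²) = √(24.0 + 64.0) = 9.38, so δw/w = 0.0515.
Q is then a monomial in w, r, a:
δQ/Q = √((δw/w)² + (1·δr/r)² + (-2·δa/a)²) = √(0.00266 + 0.000161 + 0.00763) = 0.102
Q = 0.147, so δQ = 0.102 × 0.147 = 0.0150.

0.147 ± 0.0150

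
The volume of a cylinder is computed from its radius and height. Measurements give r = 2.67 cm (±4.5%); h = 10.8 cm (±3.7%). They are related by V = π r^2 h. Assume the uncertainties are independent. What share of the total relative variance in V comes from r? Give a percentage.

85.5%

(δV/V)² = (2·δr/r)² + (1·δh/h)²
  r term: (2×0.0450)² = 0.00810
  h term: (1×0.0370)² = 0.00137
Total = 0.00947. Share from r = 0.00810/0.00947 = 0.855.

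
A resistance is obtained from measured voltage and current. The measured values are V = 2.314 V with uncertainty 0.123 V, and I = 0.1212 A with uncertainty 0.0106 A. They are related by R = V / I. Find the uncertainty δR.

R is a product of powers, so relative uncertainties combine in quadrature:
  (1·δV/V)² = (1×0.0532)² = 0.00283;  (-1·δI/I)² = (-1×0.0875)² = 0.00765
δR/R = √(0.0105) = 0.102
R = 19.09 Ω, so δR = 0.102 × 19.09 = 1.95 Ω.

1.95 Ω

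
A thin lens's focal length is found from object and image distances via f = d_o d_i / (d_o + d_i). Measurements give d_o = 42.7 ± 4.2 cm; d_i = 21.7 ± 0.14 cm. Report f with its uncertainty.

∂f/∂d_o = (d_i/(d_o+d_i))² = 0.114;  ∂f/∂d_i = (d_o/(d_o+d_i))² = 0.440
δf = √((∂f/∂d_o · δd_o)² + (∂f/∂d_i · δd_i)²) = √(0.227 + 0.00379) = 0.481 cm
f = 14.4 cm.

14.4 ± 0.481 cm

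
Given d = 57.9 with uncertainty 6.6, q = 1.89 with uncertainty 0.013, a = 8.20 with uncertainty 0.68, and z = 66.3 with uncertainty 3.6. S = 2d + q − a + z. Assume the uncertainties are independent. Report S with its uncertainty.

176 ± 13.7

Sums and differences: (δS)² = Σ (cᵢ δxᵢ)².
  (2·δd)² = 174;  (δq)² = 0.000169;  (δa)² = 0.462;  (δz)² = 13.0
δS = √(188) = 13.7
S = 176.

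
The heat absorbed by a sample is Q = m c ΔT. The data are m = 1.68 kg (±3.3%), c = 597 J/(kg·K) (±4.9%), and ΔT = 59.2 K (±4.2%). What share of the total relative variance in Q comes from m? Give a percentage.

20.7%

(δQ/Q)² = (1·δm/m)² + (1·δc/c)² + (1·δΔT/ΔT)²
  m term: (1×0.0330)² = 0.00109
  c term: (1×0.0490)² = 0.00240
  ΔT term: (1×0.0420)² = 0.00176
Total = 0.00525. Share from m = 0.00109/0.00525 = 0.207.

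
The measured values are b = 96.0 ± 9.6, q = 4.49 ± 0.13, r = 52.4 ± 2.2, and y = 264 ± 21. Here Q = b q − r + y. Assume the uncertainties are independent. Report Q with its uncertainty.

643 ± 49.6

Let p = b·q = 431. δp/p = √((1·δb/b)² + (1·δq/q)²) = √(0.0100 + 0.000838) = 0.104, so δp = 44.9.
Q = p − r + y: δQ = √(δp² + δr² + δy²) = √(2010 + 4.84 + 441) = 49.6
Q = 643.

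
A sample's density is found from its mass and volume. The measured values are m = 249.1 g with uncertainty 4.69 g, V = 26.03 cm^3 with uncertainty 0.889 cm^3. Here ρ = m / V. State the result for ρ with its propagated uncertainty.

Each factor contributes (exponent × relative error)² to (δρ/ρ)²:
  (1·δm/m)² = (1×0.0188)² = 0.000354;  (-1·δV/V)² = (-1×0.0342)² = 0.00117
δρ/ρ = √(0.00152) = 0.0390
ρ = 9.570 g/cm^3, so δρ = 0.0390 × 9.570 = 0.373 g/cm^3.

9.570 ± 0.373 g/cm^3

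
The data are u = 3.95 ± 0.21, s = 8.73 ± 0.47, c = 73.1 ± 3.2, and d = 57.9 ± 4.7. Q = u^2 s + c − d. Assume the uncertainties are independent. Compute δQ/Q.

0.114

Let p = u^2·s = 136. δp/p = √((2·δu/u)² + (1·δs/s)²) = √(0.0113 + 0.00290) = 0.119, so δp = 16.2.
Q = p + c − d: δQ = √(δp² + δc² + δd²) = √(264 + 10.2 + 22.1) = 17.2
Q = 151, so δQ/Q = 17.2/151 = 0.114.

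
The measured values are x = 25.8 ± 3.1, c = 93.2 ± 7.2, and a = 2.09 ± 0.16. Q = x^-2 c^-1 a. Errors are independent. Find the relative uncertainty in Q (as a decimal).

0.264

Since Q is a product/quotient, work with relative uncertainties:
  (-2·δx/x)² = (-2×0.120)² = 0.0577;  (-1·δc/c)² = (-1×0.0773)² = 0.00597;  (1·δa/a)² = (1×0.0766)² = 0.00586
δQ/Q = √(0.0696) = 0.264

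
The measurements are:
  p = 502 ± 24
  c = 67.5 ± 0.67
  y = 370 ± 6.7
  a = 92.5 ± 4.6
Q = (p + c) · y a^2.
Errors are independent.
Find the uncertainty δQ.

1.97e+08

Let u = p + c = 570. δu = √(δp² + δc²) = √(576 + 0.449) = 24.0, so δu/u = 0.0422.
Q is then a monomial in u, y, a:
δQ/Q = √((δu/u)² + (1·δy/y)² + (2·δa/a)²) = √(0.00178 + 0.000328 + 0.00989) = 0.110
Q = 1.8e+09, so δQ = 0.110 × 1.8e+09 = 1.97e+08.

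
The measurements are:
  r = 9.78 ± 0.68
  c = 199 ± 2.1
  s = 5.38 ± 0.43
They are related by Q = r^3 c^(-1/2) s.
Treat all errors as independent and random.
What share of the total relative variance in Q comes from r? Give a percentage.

87.1%

(δQ/Q)² = (3·δr/r)² + (−½·δc/c)² + (1·δs/s)²
  r term: (3×0.0695)² = 0.0435
  c term: (-0.5×0.0106)² = 2.78e-05
  s term: (1×0.0799)² = 0.00639
Total = 0.0499. Share from r = 0.0435/0.0499 = 0.871.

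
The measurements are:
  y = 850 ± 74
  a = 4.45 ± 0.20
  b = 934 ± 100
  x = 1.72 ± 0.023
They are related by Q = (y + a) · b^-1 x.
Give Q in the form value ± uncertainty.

1.57 ± 0.218

Let u = y + a = 854. δu = √(δy² + δa²) = √(5480 + 0.0400) = 74.0, so δu/u = 0.0866.
Q is then a monomial in u, b, x:
δQ/Q = √((δu/u)² + (-1·δb/b)² + (1·δx/x)²) = √(0.00750 + 0.0115 + 0.000179) = 0.138
Q = 1.57, so δQ = 0.138 × 1.57 = 0.218.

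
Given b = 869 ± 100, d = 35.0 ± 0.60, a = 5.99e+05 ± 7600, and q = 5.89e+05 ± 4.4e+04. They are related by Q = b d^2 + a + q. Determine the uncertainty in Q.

1.35e+05

Let p = b·d^2 = 1.06e+06. δp/p = √((1·δb/b)² + (2·δd/d)²) = √(0.0132 + 0.00118) = 0.120, so δp = 1.28e+05.
Q = p + a + q: δQ = √(δp² + δa² + δq²) = √(1.63e+10 + 5.78e+07 + 1.94e+09) = 1.35e+05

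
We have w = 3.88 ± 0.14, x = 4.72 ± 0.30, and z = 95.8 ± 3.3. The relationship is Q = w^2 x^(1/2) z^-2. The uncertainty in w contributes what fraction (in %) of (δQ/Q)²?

47.5%

(δQ/Q)² = (2·δw/w)² + (½·δx/x)² + (-2·δz/z)²
  w term: (2×0.0361)² = 0.00521
  x term: (0.5×0.0636)² = 0.00101
  z term: (-2×0.0344)² = 0.00475
Total = 0.0110. Share from w = 0.00521/0.0110 = 0.475.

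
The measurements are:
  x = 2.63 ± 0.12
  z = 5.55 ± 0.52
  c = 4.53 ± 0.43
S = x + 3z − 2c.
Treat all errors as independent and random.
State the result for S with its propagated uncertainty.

S is a linear combination, so absolute uncertainties add in quadrature:
  (δx)² = 0.0144;  (3·δz)² = 2.43;  (2·δc)² = 0.740
δS = √(3.19) = 1.79
S = 10.2.

10.2 ± 1.79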